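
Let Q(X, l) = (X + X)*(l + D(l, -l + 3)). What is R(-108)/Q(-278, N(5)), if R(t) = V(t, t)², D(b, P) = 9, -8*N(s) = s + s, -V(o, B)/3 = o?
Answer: -104976/4309 ≈ -24.362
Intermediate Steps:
V(o, B) = -3*o
N(s) = -s/4 (N(s) = -(s + s)/8 = -s/4)
Q(X, l) = 2*X*(9 + l) (Q(X, l) = (X + X)*(l + 9) = (2*X)*(9 + l) = 2*X*(9 + l))
R(t) = 9*t² (R(t) = (-3*t)² = 9*t²)
R(-108)/Q(-278, N(5)) = (9*(-108)²)/((2*(-278)*(9 - ¼*5))) = (9*11664)/((2*(-278)*(9 - 5/4))) = 104976/((2*(-278)*(31/4))) = 104976/(-4309) = 104976*(-1/4309) = -104976/4309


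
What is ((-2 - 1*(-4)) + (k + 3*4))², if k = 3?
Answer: 289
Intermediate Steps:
((-2 - 1*(-4)) + (k + 3*4))² = ((-2 - 1*(-4)) + (3 + 3*4))² = ((-2 + 4) + (3 + 12))² = (2 + 15)² = 17² = 289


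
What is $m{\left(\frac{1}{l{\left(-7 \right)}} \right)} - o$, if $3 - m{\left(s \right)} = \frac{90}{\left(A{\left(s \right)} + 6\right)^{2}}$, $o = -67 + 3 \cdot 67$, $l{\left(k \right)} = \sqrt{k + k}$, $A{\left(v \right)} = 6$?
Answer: $- \frac{1053}{8} \approx -131.63$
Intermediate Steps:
$l{\left(k \right)} = \sqrt{2} \sqrt{k}$ ($l{\left(k \right)} = \sqrt{2 k} = \sqrt{2} \sqrt{k}$)
$o = 134$ ($o = -67 + 201 = 134$)
$m{\left(s \right)} = \frac{19}{8}$ ($m{\left(s \right)} = 3 - \frac{90}{\left(6 + 6\right)^{2}} = 3 - \frac{90}{12^{2}} = 3 - \frac{90}{144} = 3 - 90 \cdot \frac{1}{144} = 3 - \frac{5}{8} = \frac{19}{8}$)
$m{\left(\frac{1}{l{\left(-7 \right)}} \right)} - o = \frac{19}{8} - 134 = - \frac{1053}{8}$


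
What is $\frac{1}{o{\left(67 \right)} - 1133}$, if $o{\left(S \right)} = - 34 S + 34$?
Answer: $- \frac{1}{3377} \approx -0.00029612$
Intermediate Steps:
$o{\left(S \right)} = 34 - 34 S$
$\frac{1}{o{\left(67 \right)} - 1133} = \frac{1}{\left(34 - 2278\right) - 1133} = \frac{1}{-2244 - 1133} = \frac{1}{-3377} = - \frac{1}{3377}$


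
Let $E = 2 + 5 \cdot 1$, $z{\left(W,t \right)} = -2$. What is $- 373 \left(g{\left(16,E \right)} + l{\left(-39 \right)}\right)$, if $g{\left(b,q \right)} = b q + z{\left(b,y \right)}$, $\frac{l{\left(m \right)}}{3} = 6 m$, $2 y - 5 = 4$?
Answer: $220816$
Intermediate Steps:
$y = \frac{9}{2}$ ($y = \frac{5}{2} + \frac{1}{2} \cdot 4 = \frac{5}{2} + 2 = \frac{9}{2} \approx 4.5$)
$l{\left(m \right)} = 18 m$ ($l{\left(m \right)} = 3 \cdot 6 m = 18 m$)
$E = 7$ ($E = 2 + 5 = 7$)
$g{\left(b,q \right)} = -2 + b q$ ($g{\left(b,q \right)} = b q - 2 = -2 + b q$)
$- 373 \left(g{\left(16,E \right)} + l{\left(-39 \right)}\right) = - 373 \left(\left(-2 + 16 \cdot 7\right) + 18 \left(-39\right)\right) = - 373 \left(\left(-2 + 112\right) - 702\right) = - 373 \left(110 - 702\right) = \left(-373\right) \left(-592\right) = 220816$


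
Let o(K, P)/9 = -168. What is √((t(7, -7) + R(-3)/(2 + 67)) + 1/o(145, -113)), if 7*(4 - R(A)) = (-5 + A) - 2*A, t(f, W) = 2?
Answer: √69251574/5796 ≈ 1.4358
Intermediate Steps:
o(K, P) = -1512 (o(K, P) = 9*(-168) = -1512)
R(A) = 33/7 + A/7 (R(A) = 4 - ((-5 + A) - 2*A)/7 = 4 - (-5 - A)/7 = 4 + (5/7 + A/7) = 33/7 + A/7)
√((t(7, -7) + R(-3)/(2 + 67)) + 1/o(145, -113)) = √((2 + (33/7 + (⅐)*(-3))/(2 + 67)) + 1/(-1512)) = √((2 + (33/7 - 3/7)/69) - 1/1512) = √((2 + (30/7)*(1/69)) - 1/1512) = √((2 + 10/161) - 1/1512) = √(332/161 - 1/1512) = √(71689/34776) = √69251574/5796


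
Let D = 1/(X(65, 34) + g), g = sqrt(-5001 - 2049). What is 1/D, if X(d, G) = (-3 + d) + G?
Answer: 96 + 5*I*sqrt(282) ≈ 96.0 + 83.964*I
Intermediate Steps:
X(d, G) = -3 + G + d
g = 5*I*sqrt(282) (g = sqrt(-7050) = 5*I*sqrt(282) ≈ 83.964*I)
D = 1/(96 + 5*I*sqrt(282)) (D = 1/((-3 + 34 + 65) + 5*I*sqrt(282)) = 1/(96 + 5*I*sqrt(282)) ≈ 0.0059019 - 0.0051619*I)
1/D = 1/(16/2711 - 5*I*sqrt(282)/16266)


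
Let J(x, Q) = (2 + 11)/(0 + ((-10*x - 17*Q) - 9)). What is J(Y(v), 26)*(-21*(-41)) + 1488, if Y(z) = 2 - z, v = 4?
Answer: 630135/431 ≈ 1462.0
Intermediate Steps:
J(x, Q) = 13/(-9 - 17*Q - 10*x) (J(x, Q) = 13/(0 + ((-17*Q - 10*x) - 9)) = 13/(0 + (-9 - 17*Q - 10*x)) = 13/(-9 - 17*Q - 10*x))
J(Y(v), 26)*(-21*(-41)) + 1488 = (-13/(9 + 10*(2 - 1*4) + 17*26))*(-21*(-41)) + 1488 = -13/(9 + 10*(2 - 4) + 442)*861 + 1488 = -13/(9 + 10*(-2) + 442)*861 + 1488 = -13/(9 - 20 + 442)*861 + 1488 = -13/431*861 + 1488 = -11193/431 + 1488 = 630135/431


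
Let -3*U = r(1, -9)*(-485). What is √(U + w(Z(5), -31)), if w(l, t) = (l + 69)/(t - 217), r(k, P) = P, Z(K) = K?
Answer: I*√5594167/62 ≈ 38.148*I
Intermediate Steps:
w(l, t) = (69 + l)/(-217 + t)
U = -1455 (U = -(-3)*(-485) = -⅓*4365 = -1455)
√(U + w(Z(5), -31)) = √(-1455 + (69 + 5)/(-217 - 31)) = √(-1455 + 74/(-248)) = √(-1455 - 1/248*74) = √(-1455 - 37/124) = √(-180457/124) = I*√5594167/62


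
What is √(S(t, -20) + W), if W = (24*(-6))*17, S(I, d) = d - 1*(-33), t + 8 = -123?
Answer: I*√2435 ≈ 49.346*I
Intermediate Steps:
t = -131 (t = -8 - 123 = -131)
S(I, d) = 33 + d (S(I, d) = d + 33 = 33 + d)
W = -2448 (W = -144*17 = -2448)
√(S(t, -20) + W) = √((33 - 20) - 2448) = √(13 - 2448) = √(-2435) = I*√2435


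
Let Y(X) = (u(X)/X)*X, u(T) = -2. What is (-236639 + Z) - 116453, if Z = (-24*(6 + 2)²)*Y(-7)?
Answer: -350020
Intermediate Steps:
Y(X) = -2 (Y(X) = (-2/X)*X = -2)
Z = 3072 (Z = -24*(6 + 2)²*(-2) = -24*8²*(-2) = -24*64*(-2) = -1536*(-2) = 3072)
(-236639 + Z) - 116453 = (-236639 + 3072) - 116453 = -233567 - 116453 = -350020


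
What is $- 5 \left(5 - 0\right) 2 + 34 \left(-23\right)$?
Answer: $-832$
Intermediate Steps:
$- 5 \left(5 - 0\right) 2 + 34 \left(-23\right) = - 5 \left(5 + 0\right) 2 - 782 = \left(-5\right) 5 \cdot 2 - 782 = \left(-25\right) 2 - 782 = -50 - 782 = -832$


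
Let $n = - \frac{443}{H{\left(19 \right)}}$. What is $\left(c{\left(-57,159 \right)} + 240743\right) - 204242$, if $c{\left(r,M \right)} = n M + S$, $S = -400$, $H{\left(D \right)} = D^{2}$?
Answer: $\frac{12962024}{361} \approx 35906.0$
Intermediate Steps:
$n = - \frac{443}{361}$ ($n = - \frac{443}{19^{2}} = - \frac{443}{361} \approx -1.2271$)
$c{\left(r,M \right)} = -400 - \frac{443 M}{361}$ ($c{\left(r,M \right)} = - \frac{443 M}{361} - 400 = -400 - \frac{443 M}{361}$)
$\left(c{\left(-57,159 \right)} + 240743\right) - 204242 = \left(\left(-400 - \frac{70437}{361}\right) + 240743\right) - 204242 = \left(- \frac{214837}{361} + 240743\right) - 204242 = \frac{86693386}{361} - 204242 = \frac{12962024}{361}$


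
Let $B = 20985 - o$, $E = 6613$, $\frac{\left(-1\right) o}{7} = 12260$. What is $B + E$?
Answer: $113418$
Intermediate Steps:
$o = -85820$ ($o = \left(-7\right) 12260 = -85820$)
$B = 106805$ ($B = 20985 - -85820 = 20985 + 85820 = 106805$)
$B + E = 106805 + 6613 = 113418$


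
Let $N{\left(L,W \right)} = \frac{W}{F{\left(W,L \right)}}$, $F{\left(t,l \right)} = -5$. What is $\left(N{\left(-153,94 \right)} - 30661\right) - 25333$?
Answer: $- \frac{280064}{5} \approx -56013.0$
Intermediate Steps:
$N{\left(L,W \right)} = - \frac{W}{5}$ ($N{\left(L,W \right)} = \frac{W}{-5} = W \left(- \frac{1}{5}\right) = - \frac{W}{5}$)
$\left(N{\left(-153,94 \right)} - 30661\right) - 25333 = \left(\left(- \frac{1}{5}\right) 94 - 30661\right) - 25333 = \left(- \frac{94}{5} - 30661\right) - 25333 = - \frac{153399}{5} - 25333 = - \frac{280064}{5}$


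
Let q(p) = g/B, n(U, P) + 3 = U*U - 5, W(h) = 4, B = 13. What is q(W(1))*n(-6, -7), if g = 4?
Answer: 112/13 ≈ 8.6154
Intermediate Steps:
n(U, P) = -8 + U² (n(U, P) = -3 + (U*U - 5) = -3 + (U² - 5) = -3 + (-5 + U²) = -8 + U²)
q(p) = 4/13
q(W(1))*n(-6, -7) = 4*(-8 + (-6)²)/13 = 4*(-8 + 36)/13 = (4/13)*28 = 112/13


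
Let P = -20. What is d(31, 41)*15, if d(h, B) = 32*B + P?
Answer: 19380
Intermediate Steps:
d(h, B) = -20 + 32*B (d(h, B) = 32*B - 20 = -20 + 32*B)
d(31, 41)*15 = (-20 + 32*41)*15 = (-20 + 1312)*15 = 1292*15 = 19380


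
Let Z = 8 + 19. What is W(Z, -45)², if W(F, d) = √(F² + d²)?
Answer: 2754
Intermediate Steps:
Z = 27
W(Z, -45)² = (√(27² + (-45)²))² = (√(729 + 2025))² = (√2754)² = (9*√34)² = 2754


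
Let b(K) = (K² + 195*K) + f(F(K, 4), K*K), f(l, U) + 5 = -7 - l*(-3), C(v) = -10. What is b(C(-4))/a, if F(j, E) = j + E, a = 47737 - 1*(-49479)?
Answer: -235/12152 ≈ -0.019338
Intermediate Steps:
a = 97216 (a = 47737 + 49479 = 97216)
F(j, E) = E + j
f(l, U) = -12 + 3*l (f(l, U) = -5 + (-7 - l*(-3)) = -5 + (-7 - (-3)*l) = -5 + (-7 + 3*l) = -12 + 3*l)
b(K) = K² + 198*K (b(K) = (K² + 195*K) + (-12 + 3*(4 + K)) = (K² + 195*K) + (-12 + (12 + 3*K)) = (K² + 195*K) + 3*K = K² + 198*K)
b(C(-4))/a = -10*(198 - 10)/97216 = -10*188*(1/97216) = -1880*1/97216 = -235/12152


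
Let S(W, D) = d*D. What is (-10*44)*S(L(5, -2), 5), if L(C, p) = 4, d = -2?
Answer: 4400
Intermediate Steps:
S(W, D) = -2*D
(-10*44)*S(L(5, -2), 5) = (-10*44)*(-2*5) = -440*(-10) = 4400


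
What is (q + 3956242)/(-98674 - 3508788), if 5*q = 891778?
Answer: -10336494/9018655 ≈ -1.1461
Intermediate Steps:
q = 891778/5 (q = (1/5)*891778 = 891778/5 ≈ 1.7836e+5)
(q + 3956242)/(-98674 - 3508788) = (891778/5 + 3956242)/(-98674 - 3508788) = (20672988/5)/(-3607462) = (20672988/5)*(-1/3607462) = -10336494/9018655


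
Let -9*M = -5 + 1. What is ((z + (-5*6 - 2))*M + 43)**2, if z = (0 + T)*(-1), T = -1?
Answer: 69169/81 ≈ 853.94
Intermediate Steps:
z = 1 (z = (0 - 1)*(-1) = -1*(-1) = 1)
M = 4/9 (M = -(-5 + 1)/9 = -1/9*(-4) = 4/9 ≈ 0.44444)
((z + (-5*6 - 2))*M + 43)**2 = ((1 + (-5*6 - 2))*(4/9) + 43)**2 = ((1 + (-30 - 2))*(4/9) + 43)**2 = ((1 - 32)*(4/9) + 43)**2 = (-31*4/9 + 43)**2 = (-124/9 + 43)**2 = (263/9)**2 = 69169/81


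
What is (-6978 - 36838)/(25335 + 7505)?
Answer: -5477/4105 ≈ -1.3342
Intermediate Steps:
(-6978 - 36838)/(25335 + 7505) = -43816/32840 = -43816*1/32840 = -5477/4105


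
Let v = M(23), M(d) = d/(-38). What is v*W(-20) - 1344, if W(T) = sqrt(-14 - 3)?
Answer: -1344 - 23*I*sqrt(17)/38 ≈ -1344.0 - 2.4956*I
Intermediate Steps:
M(d) = -d/38 (M(d) = d*(-1/38) = -d/38)
W(T) = I*sqrt(17) (W(T) = sqrt(-17) = I*sqrt(17))
v = -23/38 (v = -1/38*23 = -23/38 ≈ -0.60526)
v*W(-20) - 1344 = -23*I*sqrt(17)/38 - 1344 = -1344 - 23*I*sqrt(17)/38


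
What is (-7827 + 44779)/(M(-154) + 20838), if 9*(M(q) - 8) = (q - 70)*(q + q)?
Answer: 166284/128303 ≈ 1.2960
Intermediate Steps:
M(q) = 8 + 2*q*(-70 + q)/9 (M(q) = 8 + ((q - 70)*(q + q))/9 = 8 + ((-70 + q)*(2*q))/9 = 8 + (2*q*(-70 + q))/9 = 8 + 2*q*(-70 + q)/9)
(-7827 + 44779)/(M(-154) + 20838) = (-7827 + 44779)/((8 - 140/9*(-154) + (2/9)*(-154)²) + 20838) = 36952/((8 + 21560/9 + (2/9)*23716) + 20838) = 36952/((8 + 21560/9 + 47432/9) + 20838) = 36952/(69064/9 + 20838) = 36952/(256606/9) = 36952*(9/256606) = 166284/128303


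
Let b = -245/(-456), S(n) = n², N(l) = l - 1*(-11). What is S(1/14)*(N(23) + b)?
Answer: 15749/89376 ≈ 0.17621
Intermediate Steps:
N(l) = 11 + l (N(l) = l + 11 = 11 + l)
b = 245/456 (b = -245*(-1/456) = 245/456 ≈ 0.53728)
S(1/14)*(N(23) + b) = (1/14)²*((11 + 23) + 245/456) = (1/14)²*(34 + 245/456) = (1/196)*(15749/456) = 15749/89376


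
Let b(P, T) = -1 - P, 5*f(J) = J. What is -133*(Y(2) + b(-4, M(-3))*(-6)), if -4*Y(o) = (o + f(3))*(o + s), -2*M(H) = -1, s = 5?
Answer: 59983/20 ≈ 2999.1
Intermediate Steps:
M(H) = ½ (M(H) = -½*(-1) = ½)
f(J) = J/5
Y(o) = -(5 + o)*(⅗ + o)/4 (Y(o) = -(o + (⅕)*3)*(o + 5)/4 = -(o + ⅗)*(5 + o)/4 = -(⅗ + o)*(5 + o)/4 = -(5 + o)*(⅗ + o)/4)
-133*(Y(2) + b(-4, M(-3))*(-6)) = -133*((-¾ - 7/5*2 - ¼*2²) + (-1 - 1*(-4))*(-6)) = -133*((-¾ - 14/5 - ¼*4) + (-1 + 4)*(-6)) = -133*((-¾ - 14/5 - 1) + 3*(-6)) = -133*(-91/20 - 18) = -133*(-451/20) = 59983/20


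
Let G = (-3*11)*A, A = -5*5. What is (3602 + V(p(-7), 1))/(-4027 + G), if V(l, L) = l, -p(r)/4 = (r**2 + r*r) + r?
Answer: -1619/1601 ≈ -1.0112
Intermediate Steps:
A = -25
p(r) = -8*r**2 - 4*r (p(r) = -4*((r**2 + r*r) + r) = -4*((r**2 + r**2) + r) = -4*(2*r**2 + r) = -4*(r + 2*r**2) = -8*r**2 - 4*r)
G = 825 (G = -3*11*(-25) = -33*(-25) = 825)
(3602 + V(p(-7), 1))/(-4027 + G) = (3602 - 4*(-7)*(1 + 2*(-7)))/(-4027 + 825) = (3602 - 4*(-7)*(1 - 14))/(-3202) = (3602 - 4*(-7)*(-13))*(-1/3202) = (3602 - 364)*(-1/3202) = 3238*(-1/3202) = -1619/1601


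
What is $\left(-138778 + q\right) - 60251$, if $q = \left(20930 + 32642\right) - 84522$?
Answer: $-229979$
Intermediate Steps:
$q = -30950$ ($q = 53572 - 84522 = -30950$)
$\left(-138778 + q\right) - 60251 = \left(-138778 - 30950\right) - 60251 = -169728 - 60251 = -229979$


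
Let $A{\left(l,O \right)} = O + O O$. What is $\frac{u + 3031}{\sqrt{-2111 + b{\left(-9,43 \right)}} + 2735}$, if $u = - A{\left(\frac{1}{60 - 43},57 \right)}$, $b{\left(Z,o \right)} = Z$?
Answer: $- \frac{150425}{1496469} + \frac{110 i \sqrt{530}}{1496469} \approx -0.10052 + 0.0016922 i$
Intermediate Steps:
$A{\left(l,O \right)} = O + O^{2}$
$u = -3306$ ($u = - 57 \left(1 + 57\right) = - 57 \cdot 58 = \left(-1\right) 3306 = -3306$)
$\frac{u + 3031}{\sqrt{-2111 + b{\left(-9,43 \right)}} + 2735} = \frac{-3306 + 3031}{\sqrt{-2111 - 9} + 2735} = - \frac{275}{\sqrt{-2120} + 2735} = - \frac{275}{2 i \sqrt{530} + 2735} = - \frac{275}{2735 + 2 i \sqrt{530}}$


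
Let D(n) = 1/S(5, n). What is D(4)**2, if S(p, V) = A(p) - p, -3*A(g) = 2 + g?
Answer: 9/484 ≈ 0.018595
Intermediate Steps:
A(g) = -2/3 - g/3 (A(g) = -(2 + g)/3 = -2/3 - g/3)
S(p, V) = -2/3 - 4*p/3 (S(p, V) = (-2/3 - p/3) - p = -2/3 - 4*p/3)
D(n) = -3/22 (D(n) = 1/(-2/3 - 4/3*5) = 1/(-2/3 - 20/3) = 1/(-22/3) = -3/22)
D(4)**2 = (-3/22)**2 = 9/484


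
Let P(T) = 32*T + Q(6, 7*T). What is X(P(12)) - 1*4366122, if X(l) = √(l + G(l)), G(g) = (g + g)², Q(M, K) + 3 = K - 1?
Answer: -4366122 + 4*√53853 ≈ -4.3652e+6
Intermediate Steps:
Q(M, K) = -4 + K (Q(M, K) = -3 + (K - 1) = -3 + (-1 + K) = -4 + K)
G(g) = 4*g² (G(g) = (2*g)² = 4*g²)
P(T) = -4 + 39*T (P(T) = 32*T + (-4 + 7*T) = -4 + 39*T)
X(l) = √(l + 4*l²)
X(P(12)) - 1*4366122 = √((-4 + 39*12)*(1 + 4*(-4 + 39*12))) - 1*4366122 = √((-4 + 468)*(1 + 4*(-4 + 468))) - 4366122 = √(464*(1 + 4*464)) - 4366122 = √(464*(1 + 1856)) - 4366122 = √(464*1857) - 4366122 = √861648 - 4366122 = 4*√53853 - 4366122 = -4366122 + 4*√53853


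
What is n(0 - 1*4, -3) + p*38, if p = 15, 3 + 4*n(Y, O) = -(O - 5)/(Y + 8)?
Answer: 2279/4 ≈ 569.75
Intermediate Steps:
n(Y, O) = -3/4 - (-5 + O)/(4*(8 + Y)) (n(Y, O) = -3/4 + (-(O - 5)/(Y + 8))/4 = -3/4 + (-(-5 + O)/(8 + Y))/4 = -3/4 - (-5 + O)/(4*(8 + Y)))
n(0 - 1*4, -3) + p*38 = (-19 - 1*(-3) - 3*(0 - 1*4))/(4*(8 + (0 - 1*4))) + 15*38 = (-19 + 3 - 3*(0 - 4))/(4*(8 + (0 - 4))) + 570 = (-19 + 3 - 3*(-4))/(4*(8 - 4)) + 570 = (1/4)*(-19 + 3 + 12)/4 + 570 = (1/4)*(1/4)*(-4) + 570 = -1/4 + 570 = 2279/4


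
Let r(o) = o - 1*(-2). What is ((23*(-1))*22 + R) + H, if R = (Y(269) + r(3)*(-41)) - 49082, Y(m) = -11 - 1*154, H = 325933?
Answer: 275975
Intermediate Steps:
r(o) = 2 + o (r(o) = o + 2 = 2 + o)
Y(m) = -165 (Y(m) = -11 - 154 = -165)
R = -49452 (R = (-165 + (2 + 3)*(-41)) - 49082 = (-165 + 5*(-41)) - 49082 = (-165 - 205) - 49082 = -370 - 49082 = -49452)
((23*(-1))*22 + R) + H = ((23*(-1))*22 - 49452) + 325933 = (-23*22 - 49452) + 325933 = (-506 - 49452) + 325933 = -49958 + 325933 = 275975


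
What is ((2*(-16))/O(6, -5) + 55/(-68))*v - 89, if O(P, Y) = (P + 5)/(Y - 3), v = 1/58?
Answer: -3844373/43384 ≈ -88.613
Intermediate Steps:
v = 1/58 ≈ 0.017241
O(P, Y) = (5 + P)/(-3 + Y)
((2*(-16))/O(6, -5) + 55/(-68))*v - 89 = ((2*(-16))/(((5 + 6)/(-3 - 5))) + 55/(-68))*(1/58) - 89 = (-32/(11/(-8)) + 55*(-1/68))*(1/58) - 89 = (-32/((-⅛*11)) - 55/68)*(1/58) - 89 = (-32/(-11/8) - 55/68)*(1/58) - 89 = (-32*(-8/11) - 55/68)*(1/58) - 89 = (256/11 - 55/68)*(1/58) - 89 = (16803/748)*(1/58) - 89 = 16803/43384 - 89 = -3844373/43384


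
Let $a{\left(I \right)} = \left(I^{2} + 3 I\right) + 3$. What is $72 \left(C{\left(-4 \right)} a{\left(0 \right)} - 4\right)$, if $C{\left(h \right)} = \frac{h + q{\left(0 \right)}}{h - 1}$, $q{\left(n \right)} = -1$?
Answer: $-72$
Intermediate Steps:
$a{\left(I \right)} = 3 + I^{2} + 3 I$
$C{\left(h \right)} = 1$ ($C{\left(h \right)} = \frac{h - 1}{h - 1} = \frac{-1 + h}{-1 + h} = 1$)
$72 \left(C{\left(-4 \right)} a{\left(0 \right)} - 4\right) = 72 \left(1 \left(3 + 0^{2} + 3 \cdot 0\right) - 4\right) = 72 \left(1 \left(3 + 0 + 0\right) - 4\right) = 72 \left(1 \cdot 3 - 4\right) = 72 \left(3 - 4\right) = 72 \left(-1\right) = -72$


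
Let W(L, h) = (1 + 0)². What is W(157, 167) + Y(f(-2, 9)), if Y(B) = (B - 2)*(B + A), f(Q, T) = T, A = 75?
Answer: 589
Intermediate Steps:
W(L, h) = 1 (W(L, h) = 1² = 1)
Y(B) = (-2 + B)*(75 + B) (Y(B) = (B - 2)*(B + 75) = (-2 + B)*(75 + B))
W(157, 167) + Y(f(-2, 9)) = 1 + (-150 + 9² + 73*9) = 1 + (-150 + 81 + 657) = 1 + 588 = 589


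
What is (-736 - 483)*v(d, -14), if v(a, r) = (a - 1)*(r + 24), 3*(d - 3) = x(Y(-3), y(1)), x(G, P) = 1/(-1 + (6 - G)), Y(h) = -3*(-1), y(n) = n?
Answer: -79235/3 ≈ -26412.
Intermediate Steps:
Y(h) = 3
x(G, P) = 1/(5 - G)
d = 19/6 (d = 3 + (-1/(-5 + 3))/3 = 3 + (-1/(-2))/3 = 3 + (-1*(-½))/3 = 3 + (⅓)*(½) = 3 + ⅙ = 19/6 ≈ 3.1667)
v(a, r) = (-1 + a)*(24 + r)
(-736 - 483)*v(d, -14) = (-736 - 483)*(-24 - 1*(-14) + 24*(19/6) + (19/6)*(-14)) = -1219*(-24 + 14 + 76 - 133/3) = -1219*65/3 = -79235/3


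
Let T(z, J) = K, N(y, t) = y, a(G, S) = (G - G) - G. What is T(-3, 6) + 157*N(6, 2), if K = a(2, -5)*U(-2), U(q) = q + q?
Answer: 950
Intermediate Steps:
a(G, S) = -G (a(G, S) = 0 - G = -G)
U(q) = 2*q
K = 8 (K = (-1*2)*(2*(-2)) = -2*(-4) = 8)
T(z, J) = 8
T(-3, 6) + 157*N(6, 2) = 8 + 157*6 = 8 + 942 = 950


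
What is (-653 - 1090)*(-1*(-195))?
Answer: -339885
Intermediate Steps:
(-653 - 1090)*(-1*(-195)) = -1743*195 = -339885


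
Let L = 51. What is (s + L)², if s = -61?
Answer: 100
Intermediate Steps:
(s + L)² = (-61 + 51)² = (-10)² = 100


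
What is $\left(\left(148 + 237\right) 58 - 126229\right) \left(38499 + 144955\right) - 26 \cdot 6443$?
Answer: $-19060854664$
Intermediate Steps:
$\left(\left(148 + 237\right) 58 - 126229\right) \left(38499 + 144955\right) - 26 \cdot 6443 = \left(385 \cdot 58 - 126229\right) 183454 - 167518 = \left(22330 - 126229\right) 183454 - 167518 = \left(-103899\right) 183454 - 167518 = -19060687146 - 167518 = -19060854664$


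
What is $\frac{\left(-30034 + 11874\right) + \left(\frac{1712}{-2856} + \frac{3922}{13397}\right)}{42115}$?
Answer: $- \frac{86855825444}{201424631835} \approx -0.43121$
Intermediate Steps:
$\frac{\left(-30034 + 11874\right) + \left(\frac{1712}{-2856} + \frac{3922}{13397}\right)}{42115} = \left(-18160 + \left(1712 \left(- \frac{1}{2856}\right) + 3922 \cdot \frac{1}{13397}\right)\right) \frac{1}{42115} = \left(-18160 + \left(- \frac{214}{357} + \frac{3922}{13397}\right)\right) \frac{1}{42115} = \left(-18160 - \frac{1466804}{4782729}\right) \frac{1}{42115} = \left(- \frac{86855825444}{4782729}\right) \frac{1}{42115} = - \frac{86855825444}{201424631835}$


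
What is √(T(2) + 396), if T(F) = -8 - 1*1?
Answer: 3*√43 ≈ 19.672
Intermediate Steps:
T(F) = -9 (T(F) = -8 - 1 = -9)
√(T(2) + 396) = √(-9 + 396) = √387 = 3*√43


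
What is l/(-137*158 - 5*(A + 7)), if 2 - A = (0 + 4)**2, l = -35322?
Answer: 35322/21611 ≈ 1.6344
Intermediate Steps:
A = -14 (A = 2 - (0 + 4)**2 = 2 - 1*4**2 = 2 - 1*16 = 2 - 16 = -14)
l/(-137*158 - 5*(A + 7)) = -35322/(-137*158 - 5*(-14 + 7)) = -35322/(-21646 - 5*(-7)) = -35322/(-21646 + 35) = -35322/(-21611) = -35322*(-1/21611) = 35322/21611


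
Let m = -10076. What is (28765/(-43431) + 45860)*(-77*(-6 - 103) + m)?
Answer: -1117353178095/14477 ≈ -7.7181e+7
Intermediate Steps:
(28765/(-43431) + 45860)*(-77*(-6 - 103) + m) = (28765/(-43431) + 45860)*(-77*(-6 - 103) - 10076) = (28765*(-1/43431) + 45860)*(-77*(-109) - 10076) = (-28765/43431 + 45860)*(8393 - 10076) = (1991716895/43431)*(-1683) = -1117353178095/14477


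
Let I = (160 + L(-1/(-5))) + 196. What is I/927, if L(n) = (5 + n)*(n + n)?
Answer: 2984/7725 ≈ 0.38628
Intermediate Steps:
L(n) = 2*n*(5 + n) (L(n) = (5 + n)*(2*n) = 2*n*(5 + n))
I = 8952/25 (I = (160 + 2*(-1/(-5))*(5 - 1/(-5))) + 196 = (160 + 2*(-1*(-1/5))*(5 - 1*(-1/5))) + 196 = (160 + 2*(1/5)*(5 + 1/5)) + 196 = (160 + 2*(1/5)*(26/5)) + 196 = (160 + 52/25) + 196 = 4052/25 + 196 = 8952/25 ≈ 358.08)
I/927 = (8952/25)/927 = (8952/25)*(1/927) = 2984/7725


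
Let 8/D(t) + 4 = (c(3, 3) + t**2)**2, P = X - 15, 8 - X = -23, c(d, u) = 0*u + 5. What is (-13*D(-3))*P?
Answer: -26/3 ≈ -8.6667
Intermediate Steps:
c(d, u) = 5 (c(d, u) = 0 + 5 = 5)
X = 31 (X = 8 - 1*(-23) = 8 + 23 = 31)
P = 16 (P = 31 - 15 = 16)
D(t) = 8/(-4 + (5 + t**2)**2)
(-13*D(-3))*P = -104/(-4 + (5 + (-3)**2)**2)*16 = -104/(-4 + (5 + 9)**2)*16 = -104/(-4 + 14**2)*16 = -104/(-4 + 196)*16 = -104/192*16 = -13*1/24*16 = -13/24*16 = -26/3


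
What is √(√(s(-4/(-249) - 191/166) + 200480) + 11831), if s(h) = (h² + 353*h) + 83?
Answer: √(2934135324 + 498*√49641421867)/498 ≈ 110.81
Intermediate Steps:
s(h) = 83 + h² + 353*h
√(√(s(-4/(-249) - 191/166) + 200480) + 11831) = √(√((83 + (-4/(-249) - 191/166)² + 353*(-4/(-249) - 191/166)) + 200480) + 11831) = √(√((83 + (-4*(-1/249) - 191*1/166)² + 353*(-4*(-1/249) - 191*1/166)) + 200480) + 11831) = √(√((83 + (4/249 - 191/166)² + 353*(4/249 - 191/166)) + 200480) + 11831) = √(√((83 + (-565/498)² + 353*(-565/498)) + 200480) + 11831) = √(√((83 + 319225/248004 - 199445/498) + 200480) + 11831) = √(√(-78420053/248004 + 200480) + 11831) = √(√(49641421867/248004) + 11831) = √(√49641421867/498 + 11831) = √(11831 + √49641421867/498)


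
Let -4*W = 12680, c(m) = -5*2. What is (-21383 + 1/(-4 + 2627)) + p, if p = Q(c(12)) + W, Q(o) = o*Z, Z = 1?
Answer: -64428748/2623 ≈ -24563.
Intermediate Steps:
c(m) = -10
W = -3170 (W = -¼*12680 = -3170)
Q(o) = o (Q(o) = o*1 = o)
p = -3180 (p = -10 - 3170 = -3180)
(-21383 + 1/(-4 + 2627)) + p = (-21383 + 1/(-4 + 2627)) - 3180 = (-21383 + 1/2623) - 3180 = -56087608/2623 - 3180 = -64428748/2623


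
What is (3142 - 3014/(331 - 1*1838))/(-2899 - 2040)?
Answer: -3144/4939 ≈ -0.63657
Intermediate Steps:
(3142 - 3014/(331 - 1*1838))/(-2899 - 2040) = (3142 - 3014/(331 - 1838))/(-4939) = (3142 - 3014/(-1507))*(-1/4939) = (3142 - 3014*(-1/1507))*(-1/4939) = (3142 + 2)*(-1/4939) = 3144*(-1/4939) = -3144/4939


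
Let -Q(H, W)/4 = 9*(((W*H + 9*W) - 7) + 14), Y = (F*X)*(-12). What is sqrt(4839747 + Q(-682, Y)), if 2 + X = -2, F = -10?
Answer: I*sqrt(6789945) ≈ 2605.8*I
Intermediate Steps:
X = -4 (X = -2 - 2 = -4)
Y = -480 (Y = -10*(-4)*(-12) = 40*(-12) = -480)
Q(H, W) = -252 - 324*W - 36*H*W (Q(H, W) = -36*(((W*H + 9*W) - 7) + 14) = -36*(((H*W + 9*W) - 7) + 14) = -36*(((9*W + H*W) - 7) + 14) = -36*((-7 + 9*W + H*W) + 14) = -36*(7 + 9*W + H*W) = -4*(63 + 81*W + 9*H*W) = -252 - 324*W - 36*H*W)
sqrt(4839747 + Q(-682, Y)) = sqrt(4839747 + (-252 - 324*(-480) - 36*(-682)*(-480))) = sqrt(4839747 + (-252 + 155520 - 11784960)) = sqrt(4839747 - 11629692) = sqrt(-6789945) = I*sqrt(6789945)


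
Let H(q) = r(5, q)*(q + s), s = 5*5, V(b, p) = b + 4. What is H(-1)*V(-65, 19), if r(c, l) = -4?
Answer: 5856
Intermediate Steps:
V(b, p) = 4 + b
s = 25
H(q) = -100 - 4*q (H(q) = -4*(q + 25) = -4*(25 + q) = -100 - 4*q)
H(-1)*V(-65, 19) = (-100 - 4*(-1))*(4 - 65) = (-100 + 4)*(-61) = -96*(-61) = 5856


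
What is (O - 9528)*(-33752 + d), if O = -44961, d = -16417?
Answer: 2733658641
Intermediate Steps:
(O - 9528)*(-33752 + d) = (-44961 - 9528)*(-33752 - 16417) = -54489*(-50169) = 2733658641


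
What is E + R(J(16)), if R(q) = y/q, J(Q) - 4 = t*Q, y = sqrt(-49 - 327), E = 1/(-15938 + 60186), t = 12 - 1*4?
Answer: 1/44248 + I*sqrt(94)/66 ≈ 2.26e-5 + 0.1469*I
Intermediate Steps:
t = 8 (t = 12 - 4 = 8)
E = 1/44248 ≈ 2.2600e-5
y = 2*I*sqrt(94) (y = sqrt(-376) = 2*I*sqrt(94) ≈ 19.391*I)
J(Q) = 4 + 8*Q
R(q) = 2*I*sqrt(94)/q (R(q) = (2*I*sqrt(94))/q = 2*I*sqrt(94)/q)
E + R(J(16)) = 1/44248 + 2*I*sqrt(94)/(4 + 8*16) = 1/44248 + 2*I*sqrt(94)/(4 + 128) = 1/44248 + 2*I*sqrt(94)/132 = 1/44248 + 2*I*sqrt(94)*(1/132) = 1/44248 + I*sqrt(94)/66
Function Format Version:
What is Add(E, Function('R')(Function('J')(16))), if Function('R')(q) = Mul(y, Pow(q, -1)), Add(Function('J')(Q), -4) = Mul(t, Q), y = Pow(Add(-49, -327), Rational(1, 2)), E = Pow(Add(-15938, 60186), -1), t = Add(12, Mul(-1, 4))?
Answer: Add(Rational(1, 44248), Mul(Rational(1, 66), I, Pow(94, Rational(1, 2)))) ≈ Add(2.2600e-5, Mul(0.14690, I))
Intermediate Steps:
t = 8 (t = Add(12, -4) = 8)
E = Rational(1, 44248) (E = Pow(44248, -1) = Rational(1, 44248) ≈ 2.2600e-5)
y = Mul(2, I, Pow(94, Rational(1, 2))) (y = Pow(-376, Rational(1, 2)) = Mul(2, I, Pow(94, Rational(1, 2))) ≈ Mul(19.391, I))
Function('J')(Q) = Add(4, Mul(8, Q))
Function('R')(q) = Mul(2, I, Pow(94, Rational(1, 2)), Pow(q, -1)) (Function('R')(q) = Mul(Mul(2, I, Pow(94, Rational(1, 2))), Pow(q, -1)) = Mul(2, I, Pow(94, Rational(1, 2)), Pow(q, -1)))
Add(E, Function('R')(Function('J')(16))) = Add(Rational(1, 44248), Mul(2, I, Pow(94, Rational(1, 2)), Pow(Add(4, Mul(8, 16)), -1))) = Add(Rational(1, 44248), Mul(2, I, Pow(94, Rational(1, 2)), Pow(Add(4, 128), -1))) = Add(Rational(1, 44248), Mul(2, I, Pow(94, Rational(1, 2)), Pow(132, -1))) = Add(Rational(1, 44248), Mul(2, I, Pow(94, Rational(1, 2)), Rational(1, 132))) = Add(Rational(1, 44248), Mul(Rational(1, 66), I, Pow(94, Rational(1, 2))))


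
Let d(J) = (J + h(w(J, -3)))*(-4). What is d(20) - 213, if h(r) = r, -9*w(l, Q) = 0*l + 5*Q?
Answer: -899/3 ≈ -299.67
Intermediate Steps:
w(l, Q) = -5*Q/9 (w(l, Q) = -(0*l + 5*Q)/9 = -(0 + 5*Q)/9 = -5*Q/9)
d(J) = -20/3 - 4*J (d(J) = (J - 5/9*(-3))*(-4) = (J + 5/3)*(-4) = (5/3 + J)*(-4) = -20/3 - 4*J)
d(20) - 213 = (-20/3 - 4*20) - 213 = (-20/3 - 80) - 213 = -260/3 - 213 = -899/3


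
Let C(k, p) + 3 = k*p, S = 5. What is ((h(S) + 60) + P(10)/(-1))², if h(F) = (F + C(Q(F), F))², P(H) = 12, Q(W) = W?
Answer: 603729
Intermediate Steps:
C(k, p) = -3 + k*p
h(F) = (-3 + F + F²)² (h(F) = (F + (-3 + F*F))² = (F + (-3 + F²))² = (-3 + F + F²)²)
((h(S) + 60) + P(10)/(-1))² = (((-3 + 5 + 5²)² + 60) + 12/(-1))² = (((-3 + 5 + 25)² + 60) + 12*(-1))² = ((27² + 60) - 12)² = ((729 + 60) - 12)² = (789 - 12)² = 777² = 603729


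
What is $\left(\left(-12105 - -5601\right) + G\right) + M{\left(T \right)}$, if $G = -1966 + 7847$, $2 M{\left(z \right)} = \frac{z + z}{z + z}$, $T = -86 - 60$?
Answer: $- \frac{1245}{2} \approx -622.5$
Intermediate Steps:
$T = -146$
$M{\left(z \right)} = \frac{1}{2}$ ($M{\left(z \right)} = \frac{\left(z + z\right) \frac{1}{z + z}}{2} = \frac{2 z \frac{1}{2 z}}{2} = \frac{1}{2} \cdot 1 = \frac{1}{2}$)
$G = 5881$
$\left(\left(-12105 - -5601\right) + G\right) + M{\left(T \right)} = \left(\left(-12105 - -5601\right) + 5881\right) + \frac{1}{2} = \left(\left(-12105 + 5601\right) + 5881\right) + \frac{1}{2} = \left(-6504 + 5881\right) + \frac{1}{2} = -623 + \frac{1}{2} = - \frac{1245}{2}$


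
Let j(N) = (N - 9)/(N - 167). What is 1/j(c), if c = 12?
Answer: -155/3 ≈ -51.667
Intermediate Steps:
j(N) = (-9 + N)/(-167 + N)
1/j(c) = 1/((-9 + 12)/(-167 + 12)) = 1/(3/(-155)) = 1/(-1/155*3) = 1/(-3/155) = -155/3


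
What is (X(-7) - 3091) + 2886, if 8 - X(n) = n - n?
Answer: -197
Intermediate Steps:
X(n) = 8 (X(n) = 8 - (n - n) = 8 - 1*0 = 8 + 0 = 8)
(X(-7) - 3091) + 2886 = (8 - 3091) + 2886 = -3083 + 2886 = -197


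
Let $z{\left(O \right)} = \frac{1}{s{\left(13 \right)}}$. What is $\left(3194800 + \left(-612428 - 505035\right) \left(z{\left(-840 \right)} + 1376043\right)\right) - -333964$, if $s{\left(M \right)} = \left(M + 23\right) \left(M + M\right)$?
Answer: $- \frac{1439262500213183}{936} \approx -1.5377 \cdot 10^{12}$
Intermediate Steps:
$s{\left(M \right)} = 2 M \left(23 + M\right)$ ($s{\left(M \right)} = \left(23 + M\right) 2 M = 2 M \left(23 + M\right)$)
$z{\left(O \right)} = \frac{1}{936}$ ($z{\left(O \right)} = \frac{1}{2 \cdot 13 \left(23 + 13\right)} = \frac{1}{2 \cdot 13 \cdot 36} = \frac{1}{936}$)
$\left(3194800 + \left(-612428 - 505035\right) \left(z{\left(-840 \right)} + 1376043\right)\right) - -333964 = \left(3194800 + \left(-612428 - 505035\right) \left(\frac{1}{936} + 1376043\right)\right) - -333964 = \left(3194800 + \left(-612428 - 505035\right) \frac{1287976249}{936}\right) + 333964 = \left(3194800 - \frac{1439265803136287}{936}\right) + 333964 = - \frac{1439262812803487}{936} + 333964 = - \frac{1439262500213183}{936}$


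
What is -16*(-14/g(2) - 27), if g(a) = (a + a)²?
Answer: 446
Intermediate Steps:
g(a) = 4*a² (g(a) = (2*a)² = 4*a²)
-16*(-14/g(2) - 27) = -16*(-14/(4*2²) - 27) = -16*(-14/(4*4) - 27) = -16*(-14/16 - 27) = -16*(-14*1/16 - 27) = -16*(-7/8 - 27) = -16*(-223/8) = 446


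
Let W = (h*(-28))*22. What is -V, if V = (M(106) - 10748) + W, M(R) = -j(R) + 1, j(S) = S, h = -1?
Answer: 10237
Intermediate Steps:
M(R) = 1 - R (M(R) = -R + 1 = 1 - R)
W = 616 (W = -1*(-28)*22 = 28*22 = 616)
V = -10237 (V = ((1 - 1*106) - 10748) + 616 = ((1 - 106) - 10748) + 616 = (-105 - 10748) + 616 = -10853 + 616 = -10237)
-V = -1*(-10237) = 10237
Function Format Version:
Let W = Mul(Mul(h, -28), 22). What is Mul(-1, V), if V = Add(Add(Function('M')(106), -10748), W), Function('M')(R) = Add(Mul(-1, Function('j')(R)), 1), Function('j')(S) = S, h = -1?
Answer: 10237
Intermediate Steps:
Function('M')(R) = Add(1, Mul(-1, R)) (Function('M')(R) = Add(Mul(-1, R), 1) = Add(1, Mul(-1, R)))
W = 616 (W = Mul(Mul(-1, -28), 22) = Mul(28, 22) = 616)
V = -10237 (V = Add(Add(Add(1, Mul(-1, 106)), -10748), 616) = Add(Add(Add(1, -106), -10748), 616) = Add(Add(-105, -10748), 616) = Add(-10853, 616) = -10237)
Mul(-1, V) = Mul(-1, -10237) = 10237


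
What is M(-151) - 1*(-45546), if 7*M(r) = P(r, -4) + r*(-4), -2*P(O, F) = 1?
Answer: 638851/14 ≈ 45632.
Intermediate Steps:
P(O, F) = -½ (P(O, F) = -½*1 = -½)
M(r) = -1/14 - 4*r/7 (M(r) = (-½ + r*(-4))/7 = (-½ - 4*r)/7 = -1/14 - 4*r/7)
M(-151) - 1*(-45546) = (-1/14 - 4/7*(-151)) - 1*(-45546) = (-1/14 + 604/7) + 45546 = 1207/14 + 45546 = 638851/14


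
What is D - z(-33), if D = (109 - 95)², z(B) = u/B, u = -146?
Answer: 6322/33 ≈ 191.58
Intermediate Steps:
z(B) = -146/B
D = 196 (D = 14² = 196)
D - z(-33) = 196 - (-146)/(-33) = 196 - (-146)*(-1)/33 = 196 - 1*146/33 = 196 - 146/33 = 6322/33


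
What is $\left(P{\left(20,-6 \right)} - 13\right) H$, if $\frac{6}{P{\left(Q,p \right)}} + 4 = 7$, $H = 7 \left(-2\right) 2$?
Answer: $308$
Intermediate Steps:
$H = -28$ ($H = \left(-14\right) 2 = -28$)
$P{\left(Q,p \right)} = 2$ ($P{\left(Q,p \right)} = \frac{6}{-4 + 7} = \frac{6}{3} = 6 \cdot \frac{1}{3} = 2$)
$\left(P{\left(20,-6 \right)} - 13\right) H = \left(2 - 13\right) \left(-28\right) = \left(-11\right) \left(-28\right) = 308$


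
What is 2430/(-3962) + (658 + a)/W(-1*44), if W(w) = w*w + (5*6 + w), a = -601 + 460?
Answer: -1311053/3807482 ≈ -0.34434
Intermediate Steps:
a = -141
W(w) = 30 + w + w**2 (W(w) = w**2 + (30 + w) = 30 + w + w**2)
2430/(-3962) + (658 + a)/W(-1*44) = 2430/(-3962) + (658 - 141)/(30 - 1*44 + (-1*44)**2) = 2430*(-1/3962) + 517/(30 - 44 + (-44)**2) = -1215/1981 + 517/(30 - 44 + 1936) = -1215/1981 + 517/1922 = -1311053/3807482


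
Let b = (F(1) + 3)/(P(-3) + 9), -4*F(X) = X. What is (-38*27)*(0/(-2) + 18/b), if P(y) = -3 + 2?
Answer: -590976/11 ≈ -53725.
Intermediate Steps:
F(X) = -X/4
P(y) = -1
b = 11/32 (b = (-1/4*1 + 3)/(-1 + 9) = (-1/4 + 3)/8 = (11/4)*(1/8) = 11/32 ≈ 0.34375)
(-38*27)*(0/(-2) + 18/b) = (-38*27)*(0/(-2) + 18/(11/32)) = -1026*(0*(-1/2) + 18*(32/11)) = -1026*(0 + 576/11) = -1026*576/11 = -590976/11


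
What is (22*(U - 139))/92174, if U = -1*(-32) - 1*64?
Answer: -1881/46087 ≈ -0.040814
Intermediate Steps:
U = -32 (U = 32 - 64 = -32)
(22*(U - 139))/92174 = (22*(-32 - 139))/92174 = (22*(-171))*(1/92174) = -3762*1/92174 = -1881/46087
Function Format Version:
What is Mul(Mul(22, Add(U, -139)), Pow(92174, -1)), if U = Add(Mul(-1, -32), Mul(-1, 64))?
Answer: Rational(-1881, 46087) ≈ -0.040814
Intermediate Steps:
U = -32 (U = Add(32, -64) = -32)
Mul(Mul(22, Add(U, -139)), Pow(92174, -1)) = Mul(Mul(22, Add(-32, -139)), Pow(92174, -1)) = Mul(Mul(22, -171), Rational(1, 92174)) = Mul(-3762, Rational(1, 92174)) = Rational(-1881, 46087)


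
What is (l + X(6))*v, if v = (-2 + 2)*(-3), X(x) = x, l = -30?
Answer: 0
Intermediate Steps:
v = 0 (v = 0*(-3) = 0)
(l + X(6))*v = (-30 + 6)*0 = -24*0 = 0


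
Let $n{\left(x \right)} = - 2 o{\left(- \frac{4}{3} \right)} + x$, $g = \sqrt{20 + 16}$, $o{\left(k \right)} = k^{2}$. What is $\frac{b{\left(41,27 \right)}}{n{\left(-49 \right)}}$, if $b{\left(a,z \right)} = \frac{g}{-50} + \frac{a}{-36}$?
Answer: $\frac{103}{4300} \approx 0.023953$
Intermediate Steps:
$g = 6$ ($g = \sqrt{36} = 6$)
$n{\left(x \right)} = - \frac{32}{9} + x$ ($n{\left(x \right)} = - 2 \left(- \frac{4}{3}\right)^{2} + x = \left(-2\right) \frac{16}{9} + x = - \frac{32}{9} + x$)
$b{\left(a,z \right)} = - \frac{3}{25} - \frac{a}{36}$ ($b{\left(a,z \right)} = \frac{6}{-50} + \frac{a}{-36} = 6 \left(- \frac{1}{50}\right) + a \left(- \frac{1}{36}\right) = - \frac{3}{25} - \frac{a}{36}$)
$\frac{b{\left(41,27 \right)}}{n{\left(-49 \right)}} = \frac{- \frac{3}{25} - \frac{41}{36}}{- \frac{32}{9} - 49} = \frac{- \frac{3}{25} - \frac{41}{36}}{- \frac{473}{9}} = \left(- \frac{1133}{900}\right) \left(- \frac{9}{473}\right) = \frac{103}{4300}$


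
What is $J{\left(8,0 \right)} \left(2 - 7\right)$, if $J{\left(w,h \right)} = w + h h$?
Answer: $-40$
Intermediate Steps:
$J{\left(w,h \right)} = w + h^{2}$
$J{\left(8,0 \right)} \left(2 - 7\right) = \left(8 + 0^{2}\right) \left(2 - 7\right) = \left(8 + 0\right) \left(2 - 7\right) = 8 \left(-5\right) = -40$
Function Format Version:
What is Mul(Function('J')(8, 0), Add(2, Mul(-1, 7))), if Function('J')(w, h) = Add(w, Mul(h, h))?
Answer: -40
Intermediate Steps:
Function('J')(w, h) = Add(w, Pow(h, 2))
Mul(Function('J')(8, 0), Add(2, Mul(-1, 7))) = Mul(Add(8, Pow(0, 2)), Add(2, Mul(-1, 7))) = Mul(Add(8, 0), Add(2, -7)) = Mul(8, -5) = -40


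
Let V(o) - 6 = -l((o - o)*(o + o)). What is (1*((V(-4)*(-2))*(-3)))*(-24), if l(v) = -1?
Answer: -1008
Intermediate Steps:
V(o) = 7 (V(o) = 6 - 1*(-1) = 6 + 1 = 7)
(1*((V(-4)*(-2))*(-3)))*(-24) = (1*((7*(-2))*(-3)))*(-24) = (1*(-14*(-3)))*(-24) = (1*42)*(-24) = 42*(-24) = -1008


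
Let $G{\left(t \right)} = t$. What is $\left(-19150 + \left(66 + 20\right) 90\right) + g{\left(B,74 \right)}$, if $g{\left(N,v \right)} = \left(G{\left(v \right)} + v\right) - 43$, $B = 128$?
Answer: $-11305$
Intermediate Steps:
$g{\left(N,v \right)} = -43 + 2 v$ ($g{\left(N,v \right)} = \left(v + v\right) - 43 = 2 v - 43 = -43 + 2 v$)
$\left(-19150 + \left(66 + 20\right) 90\right) + g{\left(B,74 \right)} = \left(-19150 + \left(66 + 20\right) 90\right) + \left(-43 + 2 \cdot 74\right) = \left(-19150 + 86 \cdot 90\right) + \left(-43 + 148\right) = \left(-19150 + 7740\right) + 105 = -11410 + 105 = -11305$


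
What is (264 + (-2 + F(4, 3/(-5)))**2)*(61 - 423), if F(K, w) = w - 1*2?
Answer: -2580698/25 ≈ -1.0323e+5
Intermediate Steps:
F(K, w) = -2 + w (F(K, w) = w - 2 = -2 + w)
(264 + (-2 + F(4, 3/(-5)))**2)*(61 - 423) = (264 + (-2 + (-2 + 3/(-5)))**2)*(61 - 423) = (264 + (-2 + (-2 + 3*(-1/5)))**2)*(-362) = (264 + (-2 + (-2 - 3/5))**2)*(-362) = (264 + (-2 - 13/5)**2)*(-362) = (264 + (-23/5)**2)*(-362) = (264 + 529/25)*(-362) = (7129/25)*(-362) = -2580698/25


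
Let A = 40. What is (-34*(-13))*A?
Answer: 17680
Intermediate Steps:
(-34*(-13))*A = -34*(-13)*40 = 442*40 = 17680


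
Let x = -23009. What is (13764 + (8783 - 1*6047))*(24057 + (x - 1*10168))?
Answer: -150480000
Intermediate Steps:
(13764 + (8783 - 1*6047))*(24057 + (x - 1*10168)) = (13764 + (8783 - 1*6047))*(24057 + (-23009 - 1*10168)) = (13764 + (8783 - 6047))*(24057 + (-23009 - 10168)) = (13764 + 2736)*(24057 - 33177) = 16500*(-9120) = -150480000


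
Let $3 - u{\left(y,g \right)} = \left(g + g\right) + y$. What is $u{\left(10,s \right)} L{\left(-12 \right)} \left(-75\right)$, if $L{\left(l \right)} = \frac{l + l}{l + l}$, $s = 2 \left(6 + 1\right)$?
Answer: $2625$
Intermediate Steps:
$s = 14$ ($s = 2 \cdot 7 = 14$)
$u{\left(y,g \right)} = 3 - y - 2 g$ ($u{\left(y,g \right)} = 3 - \left(\left(g + g\right) + y\right) = 3 - \left(2 g + y\right) = 3 - \left(y + 2 g\right) = 3 - y - 2 g$)
$L{\left(l \right)} = 1$ ($L{\left(l \right)} = \frac{2 l}{2 l} = 2 l \frac{1}{2 l} = 1$)
$u{\left(10,s \right)} L{\left(-12 \right)} \left(-75\right) = \left(3 - 10 - 28\right) 1 \left(-75\right) = \left(-35\right) 1 \left(-75\right) = \left(-35\right) \left(-75\right) = 2625$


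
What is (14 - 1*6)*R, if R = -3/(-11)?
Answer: 24/11 ≈ 2.1818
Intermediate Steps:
R = 3/11 (R = -3*(-1/11) = 3/11 ≈ 0.27273)
(14 - 1*6)*R = (14 - 1*6)*(3/11) = (14 - 6)*(3/11) = 8*(3/11) = 24/11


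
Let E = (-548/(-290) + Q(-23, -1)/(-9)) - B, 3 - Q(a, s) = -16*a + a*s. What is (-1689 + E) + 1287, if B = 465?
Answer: -1072709/1305 ≈ -822.00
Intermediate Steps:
Q(a, s) = 3 + 16*a - a*s (Q(a, s) = 3 - (-16*a + a*s) = 3 + (16*a - a*s) = 3 + 16*a - a*s)
E = -548099/1305 (E = (-548/(-290) + (3 + 16*(-23) - 1*(-23)*(-1))/(-9)) - 1*465 = (-548*(-1/290) + (3 - 368 - 23)*(-1/9)) - 465 = (274/145 - 388*(-1/9)) - 465 = (274/145 + 388/9) - 465 = 58726/1305 - 465 = -548099/1305 ≈ -420.00)
(-1689 + E) + 1287 = (-1689 - 548099/1305) + 1287 = -2752244/1305 + 1287 = -1072709/1305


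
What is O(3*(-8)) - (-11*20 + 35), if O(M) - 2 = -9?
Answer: 178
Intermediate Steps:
O(M) = -7 (O(M) = 2 - 9 = -7)
O(3*(-8)) - (-11*20 + 35) = -7 - (-11*20 + 35) = -7 - (-220 + 35) = -7 - 1*(-185) = -7 + 185 = 178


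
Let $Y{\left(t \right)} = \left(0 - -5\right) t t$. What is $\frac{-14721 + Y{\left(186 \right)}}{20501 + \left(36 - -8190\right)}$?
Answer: $\frac{158259}{28727} \approx 5.5091$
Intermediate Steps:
$Y{\left(t \right)} = 5 t^{2}$ ($Y{\left(t \right)} = \left(0 + 5\right) t t = 5 t t = 5 t^{2}$)
$\frac{-14721 + Y{\left(186 \right)}}{20501 + \left(36 - -8190\right)} = \frac{-14721 + 5 \cdot 186^{2}}{20501 + \left(36 - -8190\right)} = \frac{-14721 + 5 \cdot 34596}{20501 + \left(36 + 8190\right)} = \frac{-14721 + 172980}{20501 + 8226} = \frac{158259}{28727}$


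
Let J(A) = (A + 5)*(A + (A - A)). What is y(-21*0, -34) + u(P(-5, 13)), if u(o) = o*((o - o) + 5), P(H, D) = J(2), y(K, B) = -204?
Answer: -134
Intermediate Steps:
J(A) = A*(5 + A) (J(A) = (5 + A)*(A + 0) = (5 + A)*A = A*(5 + A))
P(H, D) = 14 (P(H, D) = 2*(5 + 2) = 2*7 = 14)
u(o) = 5*o (u(o) = o*(0 + 5) = o*5 = 5*o)
y(-21*0, -34) + u(P(-5, 13)) = -204 + 5*14 = -204 + 70 = -134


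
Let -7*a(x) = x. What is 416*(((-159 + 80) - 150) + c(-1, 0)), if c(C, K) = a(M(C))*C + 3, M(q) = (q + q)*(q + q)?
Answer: -656448/7 ≈ -93778.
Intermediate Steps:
M(q) = 4*q² (M(q) = (2*q)*(2*q) = 4*q²)
a(x) = -x/7
c(C, K) = 3 - 4*C³/7 (c(C, K) = (-4*C²/7)*C + 3 = -4*C³/7 + 3 = 3 - 4*C³/7)
416*(((-159 + 80) - 150) + c(-1, 0)) = 416*(((-159 + 80) - 150) + (3 - 4/7*(-1)³)) = 416*((-79 - 150) + (3 - 4/7*(-1))) = 416*(-229 + (3 + 4/7)) = 416*(-229 + 25/7) = 416*(-1578/7) = -656448/7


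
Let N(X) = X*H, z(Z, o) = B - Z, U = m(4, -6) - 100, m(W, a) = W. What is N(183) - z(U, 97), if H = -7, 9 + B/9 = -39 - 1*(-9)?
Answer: -1026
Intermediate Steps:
B = -351 (B = -81 + 9*(-39 - 1*(-9)) = -81 + 9*(-39 + 9) = -81 + 9*(-30) = -81 - 270 = -351)
U = -96 (U = 4 - 100 = -96)
z(Z, o) = -351 - Z
N(X) = -7*X (N(X) = X*(-7) = -7*X)
N(183) - z(U, 97) = -7*183 - (-351 - 1*(-96)) = -1281 - (-351 + 96) = -1281 - 1*(-255) = -1281 + 255 = -1026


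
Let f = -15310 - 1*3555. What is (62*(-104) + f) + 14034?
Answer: -11279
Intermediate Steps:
f = -18865 (f = -15310 - 3555 = -18865)
(62*(-104) + f) + 14034 = (62*(-104) - 18865) + 14034 = (-6448 - 18865) + 14034 = -25313 + 14034 = -11279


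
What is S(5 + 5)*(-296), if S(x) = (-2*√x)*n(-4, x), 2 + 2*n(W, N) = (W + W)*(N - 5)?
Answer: -12432*√10 ≈ -39313.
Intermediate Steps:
n(W, N) = -1 + W*(-5 + N) (n(W, N) = -1 + ((W + W)*(N - 5))/2 = -1 + ((2*W)*(-5 + N))/2 = -1 + (2*W*(-5 + N))/2 = -1 + W*(-5 + N))
S(x) = -2*√x*(19 - 4*x) (S(x) = (-2*√x)*(-1 - 5*(-4) + x*(-4)) = (-2*√x)*(-1 + 20 - 4*x) = (-2*√x)*(19 - 4*x) = -2*√x*(19 - 4*x))
S(5 + 5)*(-296) = (√(5 + 5)*(-38 + 8*(5 + 5)))*(-296) = (√10*(-38 + 8*10))*(-296) = (√10*(-38 + 80))*(-296) = (√10*42)*(-296) = (42*√10)*(-296) = -12432*√10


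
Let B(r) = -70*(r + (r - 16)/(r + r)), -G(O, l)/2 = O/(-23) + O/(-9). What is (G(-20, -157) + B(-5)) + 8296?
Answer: 1758013/207 ≈ 8492.8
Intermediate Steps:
G(O, l) = 64*O/207 (G(O, l) = -2*(O/(-23) + O/(-9)) = -2*(O*(-1/23) + O*(-⅑)) = -2*(-O/23 - O/9) = -(-64)*O/207 = 64*O/207)
B(r) = -70*r - 35*(-16 + r)/r (B(r) = -70*(r + (-16 + r)/((2*r))) = -70*(r + (-16 + r)*(1/(2*r))) = -70*(r + (-16 + r)/(2*r)) = -70*r - 35*(-16 + r)/r)
(G(-20, -157) + B(-5)) + 8296 = ((64/207)*(-20) + (-35 - 70*(-5) + 560/(-5))) + 8296 = (-1280/207 + (-35 + 350 + 560*(-⅕))) + 8296 = (-1280/207 + (-35 + 350 - 112)) + 8296 = (-1280/207 + 203) + 8296 = 40741/207 + 8296 = 1758013/207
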